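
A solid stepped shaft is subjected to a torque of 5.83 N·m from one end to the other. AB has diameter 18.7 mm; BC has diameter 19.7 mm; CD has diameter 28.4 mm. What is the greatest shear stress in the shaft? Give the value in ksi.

Under the same torque, τ_max = 16T/(πd³) is largest where d is smallest — segment AB (d = 18.7 mm).
τ_max = 16·5.830/(π·(0.0187)³) = 4.541×10^6 Pa.

0.659 ksi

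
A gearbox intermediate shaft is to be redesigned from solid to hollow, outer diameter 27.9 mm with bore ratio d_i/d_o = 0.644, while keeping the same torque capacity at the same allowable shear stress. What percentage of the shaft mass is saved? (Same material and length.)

Equal τ_max and T ⇒ the solid shaft needs d_s³ = d_o³(1−k⁴), so d_s = 27.9·(1−0.644⁴)^(1/3) = 26.20 mm.
Area ratio A_h/A_s = d_o²(1−k²)/d_s² = (1−k²)/(1−k⁴)^(2/3) = 0.6637.
Mass saving = 1 − 0.6637 = 33.6 %.

33.6 %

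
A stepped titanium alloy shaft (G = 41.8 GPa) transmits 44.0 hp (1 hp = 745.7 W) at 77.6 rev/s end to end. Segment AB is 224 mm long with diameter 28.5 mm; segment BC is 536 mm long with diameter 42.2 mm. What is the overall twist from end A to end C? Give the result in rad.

ω = 2π·77.6 = 487.6 rad/s, so T = P/ω = 44.0×745.7 / 487.6 = 67.29 N·m.
J_AB = π(0.0285)⁴/32 = 6.48×10^-8 m⁴; J_BC = π(0.0422)⁴/32 = 3.11×10^-7 m⁴.
θ = (T/G)·Σ L_i/J_i = (67.29/41.8×10⁹)·(0.224/6.48×10^-8 + 0.536/3.11×10^-7) = 8.339×10^-3 rad.

0.00834 rad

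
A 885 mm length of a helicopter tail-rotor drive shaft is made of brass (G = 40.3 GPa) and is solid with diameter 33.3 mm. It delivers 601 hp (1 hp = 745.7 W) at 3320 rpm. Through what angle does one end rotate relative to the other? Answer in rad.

0.234 rad

ω = 2π·3320/60 = 347.7 rad/s, so T = P/ω = 601×745.7 / 347.7 = 1289 N·m.
J = πd⁴/32 = π(0.0333)⁴/32 = 1.207×10^-7 m⁴.
θ = T·L/(G·J) = 1289 × 0.885 / (40.3×10⁹ × 1.207×10^-7) = 0.2345 rad.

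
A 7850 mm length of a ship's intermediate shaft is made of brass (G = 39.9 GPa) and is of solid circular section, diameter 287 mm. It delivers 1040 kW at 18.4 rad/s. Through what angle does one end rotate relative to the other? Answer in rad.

0.0167 rad

ω = 18.4 rad/s, so T = P/ω = 1040×10³ / 18.40 = 56520 N·m.
J = πd⁴/32 = π(0.287)⁴/32 = 6.661×10^-4 m⁴.
θ = T·L/(G·J) = 56520 × 7.85 / (39.9×10⁹ × 6.661×10^-4) = 0.01669 rad.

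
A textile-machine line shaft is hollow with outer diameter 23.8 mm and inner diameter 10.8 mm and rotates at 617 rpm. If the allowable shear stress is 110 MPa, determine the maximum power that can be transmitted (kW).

J = π(d_o⁴ − d_i⁴)/32 = π(0.0238⁴ − 0.0108⁴)/32 = 3.016×10^-8 m⁴.
T_max = τ_allow·J/r = 1.10×10^8 × 3.016×10^-8 / 0.0119 = 278.8 N·m.
ω = 2π·617/60 = 64.61 rad/s, so P_max = T_max·ω = 1.802×10^4 W.

18.0 kW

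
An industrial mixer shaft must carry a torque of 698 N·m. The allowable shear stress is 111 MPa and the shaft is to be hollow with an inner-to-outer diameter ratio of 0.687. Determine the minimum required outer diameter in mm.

34.5 mm

For a hollow shaft with d_i/d_o = 0.687: τ_max = 16T/(π d_o³ (1−k⁴)), so d_o = [16T/(π τ_allow (1−k⁴))]^(1/3) = [16·698.0/(π·1.11×10^8·0.7772)]^(1/3) = 0.03454 m.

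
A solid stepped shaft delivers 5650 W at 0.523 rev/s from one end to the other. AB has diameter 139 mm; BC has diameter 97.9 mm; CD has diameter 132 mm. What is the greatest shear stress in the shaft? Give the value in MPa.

ω = 2π·0.523 = 3.286 rad/s, so T = P/ω = 5650 / 3.286 = 1719 N·m.
Under the same torque, τ_max = 16T/(πd³) is largest where d is smallest — segment BC (d = 97.9 mm).
τ_max = 16·1719/(π·(0.0979)³) = 9.332×10^6 Pa.

9.33 MPa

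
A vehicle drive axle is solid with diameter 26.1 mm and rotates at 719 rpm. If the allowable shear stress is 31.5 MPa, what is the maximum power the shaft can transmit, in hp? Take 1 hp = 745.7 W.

11.1 hp

J = πd⁴/32 = π(0.0261)⁴/32 = 4.556×10^-8 m⁴.
T_max = τ_allow·J/r = 3.15×10^7 × 4.556×10^-8 / 0.0131 = 110.0 N·m.
ω = 2π·719/60 = 75.29 rad/s, so P_max = T_max·ω = 8280 W.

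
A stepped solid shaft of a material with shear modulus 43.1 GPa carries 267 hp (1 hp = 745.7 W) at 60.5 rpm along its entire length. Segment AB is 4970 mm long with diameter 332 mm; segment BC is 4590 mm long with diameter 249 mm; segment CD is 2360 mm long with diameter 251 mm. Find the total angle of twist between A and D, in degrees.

0.935°

ω = 2π·60.5/60 = 6.336 rad/s, so T = P/ω = 267×745.7 / 6.336 = 31430 N·m.
J_AB = π(0.332)⁴/32 = 1.19×10^-3 m⁴; J_BC = π(0.249)⁴/32 = 3.77×10^-4 m⁴; J_CD = π(0.251)⁴/32 = 3.90×10^-4 m⁴.
θ = (T/G)·Σ L_i/J_i = (31430/43.1×10⁹)·(4.97/1.19×10^-3 + 4.59/3.77×10^-4 + 2.36/3.90×10^-4) = 0.01632 rad.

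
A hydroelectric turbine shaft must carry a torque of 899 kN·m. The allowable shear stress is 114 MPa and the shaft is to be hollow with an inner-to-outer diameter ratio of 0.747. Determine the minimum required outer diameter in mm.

388 mm

For a hollow shaft with d_i/d_o = 0.747: τ_max = 16T/(π d_o³ (1−k⁴)), so d_o = [16T/(π τ_allow (1−k⁴))]^(1/3) = [16·899000/(π·1.14×10^8·0.6886)]^(1/3) = 0.3878 m.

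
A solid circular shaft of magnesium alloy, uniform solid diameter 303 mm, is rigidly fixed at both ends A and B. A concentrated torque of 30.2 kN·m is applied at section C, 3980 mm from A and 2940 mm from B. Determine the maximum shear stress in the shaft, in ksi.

With uniform GJ and both ends fixed, compatibility θ_AC = θ_CB gives T_A·a = T_B·b, together with T_A + T_B = T₀.
T_A = T₀·b/(a+b) = 30200·2940/6920 = 12830 N·m; T_B = 17370 N·m.
τ in each portion: τ_AC = 2.35×10^6 Pa, τ_CB = 3.18×10^6 Pa; maximum is in CB.
τ_max = T_CB·r/J = 17370·0.151/8.28×10^-4 = 3.180×10^6 Pa.

0.461 ksi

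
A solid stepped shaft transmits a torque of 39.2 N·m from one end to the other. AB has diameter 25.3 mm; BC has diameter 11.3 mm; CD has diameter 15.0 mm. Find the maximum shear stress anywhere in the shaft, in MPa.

Under the same torque, τ_max = 16T/(πd³) is largest where d is smallest — segment BC (d = 11.3 mm).
τ_max = 16·39.20/(π·(0.0113)³) = 1.384×10^8 Pa.

138 MPa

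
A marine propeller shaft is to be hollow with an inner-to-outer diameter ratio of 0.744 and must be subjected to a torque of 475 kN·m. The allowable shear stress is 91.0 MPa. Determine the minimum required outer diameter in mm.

For a hollow shaft with d_i/d_o = 0.744: τ_max = 16T/(π d_o³ (1−k⁴)), so d_o = [16T/(π τ_allow (1−k⁴))]^(1/3) = [16·475000/(π·9.10×10^7·0.6936)]^(1/3) = 0.3372 m.

337 mm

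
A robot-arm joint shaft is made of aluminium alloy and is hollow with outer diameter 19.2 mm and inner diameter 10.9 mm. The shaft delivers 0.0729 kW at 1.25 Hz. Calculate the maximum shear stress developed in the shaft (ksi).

ω = 2π·1.25 = 7.854 rad/s, so T = P/ω = 0.0729×10³ / 7.854 = 9.282 N·m.
J = π(d_o⁴ − d_i⁴)/32 = π(0.0192⁴ − 0.0109⁴)/32 = 1.196×10^-8 m⁴.
τ_max = T·r/J = 9.282 × 0.00960 / 1.196×10^-8 = 7.453×10^6 Pa.

1.08 ksi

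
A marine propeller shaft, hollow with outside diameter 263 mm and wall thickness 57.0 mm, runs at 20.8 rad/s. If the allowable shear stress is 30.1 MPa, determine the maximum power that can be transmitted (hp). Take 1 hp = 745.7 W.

2690 hp

J = π(d_o⁴ − d_i⁴)/32 = π(0.263⁴ − 0.149⁴)/32 = 4.213×10^-4 m⁴.
T_max = τ_allow·J/r = 3.01×10^7 × 4.213×10^-4 / 0.132 = 96440 N·m.
ω = 20.8 rad/s, so P_max = T_max·ω = 2.006×10^6 W.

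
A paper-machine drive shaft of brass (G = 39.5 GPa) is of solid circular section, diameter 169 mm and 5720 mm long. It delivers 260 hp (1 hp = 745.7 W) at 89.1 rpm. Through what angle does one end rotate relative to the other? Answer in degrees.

2.15°

ω = 2π·89.1/60 = 9.331 rad/s, so T = P/ω = 260×745.7 / 9.331 = 20780 N·m.
J = πd⁴/32 = π(0.169)⁴/32 = 8.008×10^-5 m⁴.
θ = T·L/(G·J) = 20780 × 5.72 / (39.5×10⁹ × 8.008×10^-5) = 0.03757 rad.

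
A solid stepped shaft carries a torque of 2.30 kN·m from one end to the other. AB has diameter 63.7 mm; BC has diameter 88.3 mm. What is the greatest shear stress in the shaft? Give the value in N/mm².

Under the same torque, τ_max = 16T/(πd³) is largest where d is smallest — segment AB (d = 63.7 mm).
τ_max = 16·2300/(π·(0.0637)³) = 4.532×10^7 Pa.

45.3 N/mm²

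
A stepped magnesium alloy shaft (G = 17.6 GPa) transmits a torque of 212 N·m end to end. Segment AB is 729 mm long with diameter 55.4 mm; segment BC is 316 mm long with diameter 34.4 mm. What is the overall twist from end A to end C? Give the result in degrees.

J_AB = π(0.0554)⁴/32 = 9.25×10^-7 m⁴; J_BC = π(0.0344)⁴/32 = 1.37×10^-7 m⁴.
θ = (T/G)·Σ L_i/J_i = (212.0/17.6×10⁹)·(0.729/9.25×10^-7 + 0.316/1.37×10^-7) = 0.03718 rad.

2.13°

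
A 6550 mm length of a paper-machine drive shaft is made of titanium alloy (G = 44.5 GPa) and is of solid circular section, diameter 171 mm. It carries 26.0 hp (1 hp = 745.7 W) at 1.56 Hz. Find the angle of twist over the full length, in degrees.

0.199°

ω = 2π·1.56 = 9.802 rad/s, so T = P/ω = 26.0×745.7 / 9.802 = 1978 N·m.
J = πd⁴/32 = π(0.171)⁴/32 = 8.394×10^-5 m⁴.
θ = T·L/(G·J) = 1978 × 6.55 / (44.5×10⁹ × 8.394×10^-5) = 3.468×10^-3 rad.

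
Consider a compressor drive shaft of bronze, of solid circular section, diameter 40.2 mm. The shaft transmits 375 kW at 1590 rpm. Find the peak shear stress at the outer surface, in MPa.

ω = 2π·1590/60 = 166.5 rad/s, so T = P/ω = 375×10³ / 166.5 = 2252 N·m.
J = πd⁴/32 = π(0.0402)⁴/32 = 2.564×10^-7 m⁴.
τ_max = T·r/J = 2252 × 0.0201 / 2.564×10^-7 = 1.766×10^8 Pa.

177 MPa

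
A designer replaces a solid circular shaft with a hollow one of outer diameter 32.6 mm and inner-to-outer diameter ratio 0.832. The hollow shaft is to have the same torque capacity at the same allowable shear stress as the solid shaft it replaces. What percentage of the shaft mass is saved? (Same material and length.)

Equal τ_max and T ⇒ the solid shaft needs d_s³ = d_o³(1−k⁴), so d_s = 32.6·(1−0.832⁴)^(1/3) = 26.23 mm.
Area ratio A_h/A_s = d_o²(1−k²)/d_s² = (1−k²)/(1−k⁴)^(2/3) = 0.4755.
Mass saving = 1 − 0.4755 = 52.5 %.

52.5 %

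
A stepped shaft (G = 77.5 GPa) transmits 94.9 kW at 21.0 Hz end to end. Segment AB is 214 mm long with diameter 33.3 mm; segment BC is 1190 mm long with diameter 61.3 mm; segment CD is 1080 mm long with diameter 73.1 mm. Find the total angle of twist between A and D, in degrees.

1.60°

ω = 2π·21.0 = 131.9 rad/s, so T = P/ω = 94.9×10³ / 131.9 = 719.2 N·m.
J_AB = π(0.0333)⁴/32 = 1.21×10^-7 m⁴; J_BC = π(0.0613)⁴/32 = 1.39×10^-6 m⁴; J_CD = π(0.0731)⁴/32 = 2.80×10^-6 m⁴.
θ = (T/G)·Σ L_i/J_i = (719.2/77.5×10⁹)·(0.214/1.21×10^-7 + 1.19/1.39×10^-6 + 1.08/2.80×10^-6) = 0.02799 rad.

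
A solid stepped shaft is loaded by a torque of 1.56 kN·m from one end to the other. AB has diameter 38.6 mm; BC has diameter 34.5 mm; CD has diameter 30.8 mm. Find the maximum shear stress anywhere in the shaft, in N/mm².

272 N/mm²

Under the same torque, τ_max = 16T/(πd³) is largest where d is smallest — segment CD (d = 30.8 mm).
τ_max = 16·1560/(π·(0.0308)³) = 2.719×10^8 Pa.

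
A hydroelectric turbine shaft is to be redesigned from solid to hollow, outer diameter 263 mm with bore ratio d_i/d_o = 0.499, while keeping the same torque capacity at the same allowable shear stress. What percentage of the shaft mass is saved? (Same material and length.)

Equal τ_max and T ⇒ the solid shaft needs d_s³ = d_o³(1−k⁴), so d_s = 263·(1−0.499⁴)^(1/3) = 257.4 mm.
Area ratio A_h/A_s = d_o²(1−k²)/d_s² = (1−k²)/(1−k⁴)^(2/3) = 0.7837.
Mass saving = 1 − 0.7837 = 21.6 %.

21.6 %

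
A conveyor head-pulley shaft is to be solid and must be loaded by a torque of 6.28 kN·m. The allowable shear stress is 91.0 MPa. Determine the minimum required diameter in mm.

70.6 mm

For a solid shaft τ_max = 16T/(πd³), so d = (16T/(π τ_allow))^(1/3) = (16·6280/(π·9.10×10^7))^(1/3) = 0.07057 m.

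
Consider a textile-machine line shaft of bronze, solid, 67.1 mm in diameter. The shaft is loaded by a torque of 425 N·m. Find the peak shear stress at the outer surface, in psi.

J = πd⁴/32 = π(0.0671)⁴/32 = 1.990×10^-6 m⁴.
τ_max = T·r/J = 425.0 × 0.0335 / 1.990×10^-6 = 7.165×10^6 Pa.

1040 psi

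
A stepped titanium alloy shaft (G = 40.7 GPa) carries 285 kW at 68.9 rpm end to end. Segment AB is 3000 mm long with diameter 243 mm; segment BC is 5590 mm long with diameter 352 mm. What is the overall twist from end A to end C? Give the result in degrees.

ω = 2π·68.9/60 = 7.215 rad/s, so T = P/ω = 285×10³ / 7.215 = 39500 N·m.
J_AB = π(0.243)⁴/32 = 3.42×10^-4 m⁴; J_BC = π(0.352)⁴/32 = 1.51×10^-3 m⁴.
θ = (T/G)·Σ L_i/J_i = (39500/40.7×10⁹)·(3.00/3.42×10^-4 + 5.59/1.51×10^-3) = 0.01210 rad.

0.694°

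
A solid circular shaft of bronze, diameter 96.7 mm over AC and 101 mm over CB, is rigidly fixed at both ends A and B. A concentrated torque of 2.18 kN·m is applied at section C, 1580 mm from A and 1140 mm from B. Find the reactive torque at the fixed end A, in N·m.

823 N·m

Compatibility: T_A·a/J_AC = T_B·b/J_CB with T_A + T_B = T₀.
J_AC = 8.58×10^-6 m⁴, J_CB = 1.02×10^-5 m⁴, so T_A = T₀·(J_AC/a)/((J_AC/a)+(J_CB/b)) = 822.8 N·m, T_B = 1357 N·m.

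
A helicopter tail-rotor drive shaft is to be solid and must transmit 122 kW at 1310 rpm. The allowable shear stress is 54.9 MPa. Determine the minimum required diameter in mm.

ω = 2π·1310/60 = 137.2 rad/s, so T = P/ω = 122×10³ / 137.2 = 889.3 N·m.
For a solid shaft τ_max = 16T/(πd³), so d = (16T/(π τ_allow))^(1/3) = (16·889.3/(π·5.49×10^7))^(1/3) = 0.04353 m.

43.5 mm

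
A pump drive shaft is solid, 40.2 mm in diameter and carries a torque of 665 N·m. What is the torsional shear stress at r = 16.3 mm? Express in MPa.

J = πd⁴/32 = π(0.0402)⁴/32 = 2.564×10^-7 m⁴.
Shear stress varies linearly with radius: τ = T·r/J = 665.0 × 0.0163 / 2.564×10^-7 = 4.228×10^7 Pa.

42.3 MPa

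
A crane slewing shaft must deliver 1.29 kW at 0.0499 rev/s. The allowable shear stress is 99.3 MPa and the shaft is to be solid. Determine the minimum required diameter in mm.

ω = 2π·0.0499 = 0.3135 rad/s, so T = P/ω = 1.29×10³ / 0.3135 = 4114 N·m.
For a solid shaft τ_max = 16T/(πd³), so d = (16T/(π τ_allow))^(1/3) = (16·4114/(π·9.93×10^7))^(1/3) = 0.05954 m.

59.5 mm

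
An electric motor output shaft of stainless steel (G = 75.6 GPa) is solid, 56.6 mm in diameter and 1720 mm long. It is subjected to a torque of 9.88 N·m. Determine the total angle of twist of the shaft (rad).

J = πd⁴/32 = π(0.0566)⁴/32 = 1.008×10^-6 m⁴.
θ = T·L/(G·J) = 9.880 × 1.72 / (75.6×10⁹ × 1.008×10^-6) = 2.231×10^-4 rad.

2.23e-4 rad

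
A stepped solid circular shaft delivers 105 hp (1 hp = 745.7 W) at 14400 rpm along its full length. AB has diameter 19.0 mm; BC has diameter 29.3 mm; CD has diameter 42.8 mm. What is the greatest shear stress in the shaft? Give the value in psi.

ω = 2π·14400/60 = 1508 rad/s, so T = P/ω = 105×745.7 / 1508 = 51.92 N·m.
Under the same torque, τ_max = 16T/(πd³) is largest where d is smallest — segment AB (d = 19.0 mm).
τ_max = 16·51.92/(π·(0.0190)³) = 3.855×10^7 Pa.

5590 psi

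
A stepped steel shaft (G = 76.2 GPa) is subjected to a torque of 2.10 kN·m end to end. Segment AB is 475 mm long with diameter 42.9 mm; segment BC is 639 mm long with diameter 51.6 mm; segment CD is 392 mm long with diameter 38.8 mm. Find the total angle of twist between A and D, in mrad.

J_AB = π(0.0429)⁴/32 = 3.33×10^-7 m⁴; J_BC = π(0.0516)⁴/32 = 6.96×10^-7 m⁴; J_CD = π(0.0388)⁴/32 = 2.22×10^-7 m⁴.
θ = (T/G)·Σ L_i/J_i = (2100/76.2×10⁹)·(0.475/3.33×10^-7 + 0.639/6.96×10^-7 + 0.392/2.22×10^-7) = 0.1132 rad.

113 mrad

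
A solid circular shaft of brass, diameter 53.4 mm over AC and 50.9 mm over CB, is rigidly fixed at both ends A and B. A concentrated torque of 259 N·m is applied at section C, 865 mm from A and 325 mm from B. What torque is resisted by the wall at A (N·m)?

Compatibility: T_A·a/J_AC = T_B·b/J_CB with T_A + T_B = T₀.
J_AC = 7.98×10^-7 m⁴, J_CB = 6.59×10^-7 m⁴, so T_A = T₀·(J_AC/a)/((J_AC/a)+(J_CB/b)) = 81.01 N·m, T_B = 178.0 N·m.

81.0 N·m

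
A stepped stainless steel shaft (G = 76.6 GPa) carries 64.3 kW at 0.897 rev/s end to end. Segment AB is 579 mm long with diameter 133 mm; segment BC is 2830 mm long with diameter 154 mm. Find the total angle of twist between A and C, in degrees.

0.598°

ω = 2π·0.897 = 5.636 rad/s, so T = P/ω = 64.3×10³ / 5.636 = 11410 N·m.
J_AB = π(0.133)⁴/32 = 3.07×10^-5 m⁴; J_BC = π(0.154)⁴/32 = 5.52×10^-5 m⁴.
θ = (T/G)·Σ L_i/J_i = (11410/76.6×10⁹)·(0.579/3.07×10^-5 + 2.83/5.52×10^-5) = 0.01044 rad.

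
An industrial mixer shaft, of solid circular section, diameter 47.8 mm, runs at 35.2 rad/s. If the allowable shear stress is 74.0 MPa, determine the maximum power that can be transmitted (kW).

J = πd⁴/32 = π(0.0478)⁴/32 = 5.125×10^-7 m⁴.
T_max = τ_allow·J/r = 7.40×10^7 × 5.125×10^-7 / 0.0239 = 1587 N·m.
ω = 35.2 rad/s, so P_max = T_max·ω = 5.586×10^4 W.

55.9 kW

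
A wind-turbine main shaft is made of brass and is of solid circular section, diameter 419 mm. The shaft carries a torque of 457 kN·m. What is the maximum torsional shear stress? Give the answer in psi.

J = πd⁴/32 = π(0.419)⁴/32 = 3.026×10^-3 m⁴.
τ_max = T·r/J = 457000 × 0.209 / 3.026×10^-3 = 3.164×10^7 Pa.

4590 psi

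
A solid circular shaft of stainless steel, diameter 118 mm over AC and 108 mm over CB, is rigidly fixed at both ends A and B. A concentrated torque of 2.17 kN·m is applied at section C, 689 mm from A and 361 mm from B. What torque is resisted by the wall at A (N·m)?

Compatibility: T_A·a/J_AC = T_B·b/J_CB with T_A + T_B = T₀.
J_AC = 1.90×10^-5 m⁴, J_CB = 1.34×10^-5 m⁴, so T_A = T₀·(J_AC/a)/((J_AC/a)+(J_CB/b)) = 927.6 N·m, T_B = 1242 N·m.

928 N·m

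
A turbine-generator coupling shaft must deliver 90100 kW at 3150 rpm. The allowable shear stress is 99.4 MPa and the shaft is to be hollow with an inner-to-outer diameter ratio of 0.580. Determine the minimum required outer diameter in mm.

ω = 2π·3150/60 = 329.9 rad/s, so T = P/ω = 90100×10³ / 329.9 = 273100 N·m.
For a hollow shaft with d_i/d_o = 0.580: τ_max = 16T/(π d_o³ (1−k⁴)), so d_o = [16T/(π τ_allow (1−k⁴))]^(1/3) = [16·273100/(π·9.94×10^7·0.8868)]^(1/3) = 0.2508 m.

251 mm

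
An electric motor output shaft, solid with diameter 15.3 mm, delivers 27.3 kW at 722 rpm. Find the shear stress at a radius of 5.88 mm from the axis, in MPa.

ω = 2π·722/60 = 75.61 rad/s, so T = P/ω = 27.3×10³ / 75.61 = 361.1 N·m.
J = πd⁴/32 = π(0.0153)⁴/32 = 5.380×10^-9 m⁴.
Shear stress varies linearly with radius: τ = T·r/J = 361.1 × 0.00588 / 5.380×10^-9 = 3.946×10^8 Pa.

395 MPa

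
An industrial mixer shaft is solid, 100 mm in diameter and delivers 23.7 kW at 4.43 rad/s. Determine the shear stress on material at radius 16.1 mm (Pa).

ω = 4.43 rad/s, so T = P/ω = 23.7×10³ / 4.430 = 5350 N·m.
J = πd⁴/32 = π(0.100)⁴/32 = 9.817×10^-6 m⁴.
Shear stress varies linearly with radius: τ = T·r/J = 5350 × 0.0161 / 9.817×10^-6 = 8.773×10^6 Pa.

8.77e6 Pa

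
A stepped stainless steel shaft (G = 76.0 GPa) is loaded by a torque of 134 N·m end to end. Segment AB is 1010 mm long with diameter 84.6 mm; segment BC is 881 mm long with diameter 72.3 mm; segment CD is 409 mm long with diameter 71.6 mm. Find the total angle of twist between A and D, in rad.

J_AB = π(0.0846)⁴/32 = 5.03×10^-6 m⁴; J_BC = π(0.0723)⁴/32 = 2.68×10^-6 m⁴; J_CD = π(0.0716)⁴/32 = 2.58×10^-6 m⁴.
θ = (T/G)·Σ L_i/J_i = (134.0/76.0×10⁹)·(1.01/5.03×10^-6 + 0.881/2.68×10^-6 + 0.409/2.58×10^-6) = 1.213×10^-3 rad.

0.00121 rad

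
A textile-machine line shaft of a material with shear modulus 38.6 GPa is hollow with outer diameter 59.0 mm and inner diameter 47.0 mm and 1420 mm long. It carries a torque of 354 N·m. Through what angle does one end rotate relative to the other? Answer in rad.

J = π(d_o⁴ − d_i⁴)/32 = π(0.0590⁴ − 0.0470⁴)/32 = 7.106×10^-7 m⁴.
θ = T·L/(G·J) = 354.0 × 1.42 / (38.6×10⁹ × 7.106×10^-7) = 0.01833 rad.

0.0183 rad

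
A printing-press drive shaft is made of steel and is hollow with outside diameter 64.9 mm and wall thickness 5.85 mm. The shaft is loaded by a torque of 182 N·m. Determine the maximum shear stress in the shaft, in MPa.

6.18 MPa

J = π(d_o⁴ − d_i⁴)/32 = π(0.0649⁴ − 0.0532⁴)/32 = 9.553×10^-7 m⁴.
τ_max = T·r/J = 182.0 × 0.0324 / 9.553×10^-7 = 6.182×10^6 Pa.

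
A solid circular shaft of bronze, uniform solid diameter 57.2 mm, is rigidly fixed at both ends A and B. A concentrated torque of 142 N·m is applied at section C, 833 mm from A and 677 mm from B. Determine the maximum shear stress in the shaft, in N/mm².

2.13 N/mm²

With uniform GJ and both ends fixed, compatibility θ_AC = θ_CB gives T_A·a = T_B·b, together with T_A + T_B = T₀.
T_A = T₀·b/(a+b) = 142.0·677/1510 = 63.66 N·m; T_B = 78.34 N·m.
τ in each portion: τ_AC = 1.73×10^6 Pa, τ_CB = 2.13×10^6 Pa; maximum is in CB.
τ_max = T_CB·r/J = 78.34·0.0286/1.05×10^-6 = 2.132×10^6 Pa.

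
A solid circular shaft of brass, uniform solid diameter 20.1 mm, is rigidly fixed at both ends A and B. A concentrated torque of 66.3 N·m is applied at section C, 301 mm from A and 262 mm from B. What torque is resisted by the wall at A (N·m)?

With uniform GJ and both ends fixed, compatibility θ_AC = θ_CB gives T_A·a = T_B·b, together with T_A + T_B = T₀.
T_A = T₀·b/(a+b) = 66.30·262/563.0 = 30.85 N·m; T_B = 35.45 N·m.

30.9 N·m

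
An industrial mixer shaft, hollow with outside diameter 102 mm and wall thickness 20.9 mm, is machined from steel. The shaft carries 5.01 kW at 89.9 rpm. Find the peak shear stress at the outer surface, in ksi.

0.422 ksi

ω = 2π·89.9/60 = 9.414 rad/s, so T = P/ω = 5.01×10³ / 9.414 = 532.2 N·m.
J = π(d_o⁴ − d_i⁴)/32 = π(0.102⁴ − 0.0602⁴)/32 = 9.337×10^-6 m⁴.
τ_max = T·r/J = 532.2 × 0.0510 / 9.337×10^-6 = 2.907×10^6 Pa.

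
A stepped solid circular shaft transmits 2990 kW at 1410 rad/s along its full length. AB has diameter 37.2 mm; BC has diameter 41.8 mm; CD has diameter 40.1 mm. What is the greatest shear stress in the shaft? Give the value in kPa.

210000 kPa

ω = 1410 rad/s, so T = P/ω = 2990×10³ / 1410 = 2121 N·m.
Under the same torque, τ_max = 16T/(πd³) is largest where d is smallest — segment AB (d = 37.2 mm).
τ_max = 16·2121/(π·(0.0372)³) = 2.098×10^8 Pa.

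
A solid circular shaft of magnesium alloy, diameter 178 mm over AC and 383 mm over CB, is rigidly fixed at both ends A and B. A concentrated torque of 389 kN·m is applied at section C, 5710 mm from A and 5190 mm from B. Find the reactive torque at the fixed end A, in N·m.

Compatibility: T_A·a/J_AC = T_B·b/J_CB with T_A + T_B = T₀.
J_AC = 9.86×10^-5 m⁴, J_CB = 2.11×10^-3 m⁴, so T_A = T₀·(J_AC/a)/((J_AC/a)+(J_CB/b)) = 15820 N·m, T_B = 373200 N·m.

15800 N·m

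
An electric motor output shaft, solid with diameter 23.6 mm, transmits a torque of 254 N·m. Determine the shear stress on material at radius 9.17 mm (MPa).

J = πd⁴/32 = π(0.0236)⁴/32 = 3.045×10^-8 m⁴.
Shear stress varies linearly with radius: τ = T·r/J = 254.0 × 0.00917 / 3.045×10^-8 = 7.648×10^7 Pa.

76.5 MPa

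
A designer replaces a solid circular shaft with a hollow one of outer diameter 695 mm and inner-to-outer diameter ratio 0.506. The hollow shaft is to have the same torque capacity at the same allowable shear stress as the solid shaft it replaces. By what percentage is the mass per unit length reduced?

22.2 %

Equal τ_max and T ⇒ the solid shaft needs d_s³ = d_o³(1−k⁴), so d_s = 695·(1−0.506⁴)^(1/3) = 679.5 mm.
Area ratio A_h/A_s = d_o²(1−k²)/d_s² = (1−k²)/(1−k⁴)^(2/3) = 0.7784.
Mass saving = 1 − 0.7784 = 22.2 %.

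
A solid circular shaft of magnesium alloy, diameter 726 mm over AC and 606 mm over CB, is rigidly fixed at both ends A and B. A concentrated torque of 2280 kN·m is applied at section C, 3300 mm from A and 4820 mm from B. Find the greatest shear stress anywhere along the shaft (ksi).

3.30 ksi

Compatibility: T_A·a/J_AC = T_B·b/J_CB with T_A + T_B = T₀.
J_AC = 0.0273 m⁴, J_CB = 0.0132 m⁴, so T_A = T₀·(J_AC/a)/((J_AC/a)+(J_CB/b)) = 1.711e6 N·m, T_B = 568800 N·m.
τ in each portion: τ_AC = 2.28×10^7 Pa, τ_CB = 1.30×10^7 Pa; maximum is in AC.
τ_max = T_AC·r/J = 1.711e6·0.363/0.0273 = 2.278×10^7 Pa.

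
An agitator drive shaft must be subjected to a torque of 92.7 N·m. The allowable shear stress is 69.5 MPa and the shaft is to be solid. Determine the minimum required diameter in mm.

For a solid shaft τ_max = 16T/(πd³), so d = (16T/(π τ_allow))^(1/3) = (16·92.70/(π·6.95×10^7))^(1/3) = 0.01894 m.

18.9 mm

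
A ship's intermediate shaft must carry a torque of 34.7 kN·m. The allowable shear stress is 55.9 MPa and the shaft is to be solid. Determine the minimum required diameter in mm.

For a solid shaft τ_max = 16T/(πd³), so d = (16T/(π τ_allow))^(1/3) = (16·34700/(π·5.59×10^7))^(1/3) = 0.1468 m.

147 mm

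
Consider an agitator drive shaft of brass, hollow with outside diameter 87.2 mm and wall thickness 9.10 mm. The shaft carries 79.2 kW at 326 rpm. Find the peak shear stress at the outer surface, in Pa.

ω = 2π·326/60 = 34.14 rad/s, so T = P/ω = 79.2×10³ / 34.14 = 2320 N·m.
J = π(d_o⁴ − d_i⁴)/32 = π(0.0872⁴ − 0.0690⁴)/32 = 3.451×10^-6 m⁴.
τ_max = T·r/J = 2320 × 0.0436 / 3.451×10^-6 = 2.931×10^7 Pa.

2.93e7 Pa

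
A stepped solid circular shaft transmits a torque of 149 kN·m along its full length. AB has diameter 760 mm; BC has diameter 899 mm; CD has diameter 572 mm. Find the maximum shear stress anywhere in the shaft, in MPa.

4.05 MPa

Under the same torque, τ_max = 16T/(πd³) is largest where d is smallest — segment CD (d = 572 mm).
τ_max = 16·149000/(π·(0.572)³) = 4.055×10^6 Pa.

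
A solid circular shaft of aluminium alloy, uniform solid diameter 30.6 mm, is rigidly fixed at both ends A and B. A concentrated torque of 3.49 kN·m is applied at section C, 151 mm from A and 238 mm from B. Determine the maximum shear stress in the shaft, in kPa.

380000 kPa

With uniform GJ and both ends fixed, compatibility θ_AC = θ_CB gives T_A·a = T_B·b, together with T_A + T_B = T₀.
T_A = T₀·b/(a+b) = 3490·238/389.0 = 2135 N·m; T_B = 1355 N·m.
τ in each portion: τ_AC = 3.80×10^8 Pa, τ_CB = 2.41×10^8 Pa; maximum is in AC.
τ_max = T_AC·r/J = 2135·0.0153/8.61×10^-8 = 3.795×10^8 Pa.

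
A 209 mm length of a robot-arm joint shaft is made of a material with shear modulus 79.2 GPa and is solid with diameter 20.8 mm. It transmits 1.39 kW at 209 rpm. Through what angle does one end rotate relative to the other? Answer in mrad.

ω = 2π·209/60 = 21.89 rad/s, so T = P/ω = 1.39×10³ / 21.89 = 63.51 N·m.
J = πd⁴/32 = π(0.0208)⁴/32 = 1.838×10^-8 m⁴.
θ = T·L/(G·J) = 63.51 × 0.209 / (79.2×10⁹ × 1.838×10^-8) = 9.120×10^-3 rad.

9.12 mrad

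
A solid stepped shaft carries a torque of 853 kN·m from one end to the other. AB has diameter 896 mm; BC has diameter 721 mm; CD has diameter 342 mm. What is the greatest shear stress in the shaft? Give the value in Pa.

Under the same torque, τ_max = 16T/(πd³) is largest where d is smallest — segment CD (d = 342 mm).
τ_max = 16·853000/(π·(0.342)³) = 1.086×10^8 Pa.

1.09e8 Pa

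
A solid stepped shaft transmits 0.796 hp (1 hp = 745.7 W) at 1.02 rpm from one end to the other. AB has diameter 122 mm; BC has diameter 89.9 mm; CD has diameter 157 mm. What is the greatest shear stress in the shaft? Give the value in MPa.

ω = 2π·1.02/60 = 0.1068 rad/s, so T = P/ω = 0.796×745.7 / 0.1068 = 5557 N·m.
Under the same torque, τ_max = 16T/(πd³) is largest where d is smallest — segment BC (d = 89.9 mm).
τ_max = 16·5557/(π·(0.0899)³) = 3.895×10^7 Pa.

39.0 MPa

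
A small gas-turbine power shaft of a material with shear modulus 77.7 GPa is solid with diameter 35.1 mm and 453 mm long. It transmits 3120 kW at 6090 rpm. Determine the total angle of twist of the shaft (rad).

0.191 rad

ω = 2π·6090/60 = 637.7 rad/s, so T = P/ω = 3120×10³ / 637.7 = 4892 N·m.
J = πd⁴/32 = π(0.0351)⁴/32 = 1.490×10^-7 m⁴.
θ = T·L/(G·J) = 4892 × 0.453 / (77.7×10⁹ × 1.490×10^-7) = 0.1914 rad.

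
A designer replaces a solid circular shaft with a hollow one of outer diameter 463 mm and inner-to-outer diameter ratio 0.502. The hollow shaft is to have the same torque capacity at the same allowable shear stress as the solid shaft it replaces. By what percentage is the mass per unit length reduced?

21.9 %

Equal τ_max and T ⇒ the solid shaft needs d_s³ = d_o³(1−k⁴), so d_s = 463·(1−0.502⁴)^(1/3) = 453.0 mm.
Area ratio A_h/A_s = d_o²(1−k²)/d_s² = (1−k²)/(1−k⁴)^(2/3) = 0.7814.
Mass saving = 1 − 0.7814 = 21.9 %.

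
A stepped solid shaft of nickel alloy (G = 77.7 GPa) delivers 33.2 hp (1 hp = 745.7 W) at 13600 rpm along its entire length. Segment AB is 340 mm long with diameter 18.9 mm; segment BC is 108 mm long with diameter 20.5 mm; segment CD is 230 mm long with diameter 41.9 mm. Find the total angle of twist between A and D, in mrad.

ω = 2π·13600/60 = 1424 rad/s, so T = P/ω = 33.2×745.7 / 1424 = 17.38 N·m.
J_AB = π(0.0189)⁴/32 = 1.25×10^-8 m⁴; J_BC = π(0.0205)⁴/32 = 1.73×10^-8 m⁴; J_CD = π(0.0419)⁴/32 = 3.03×10^-7 m⁴.
θ = (T/G)·Σ L_i/J_i = (17.38/77.7×10⁹)·(0.340/1.25×10^-8 + 0.108/1.73×10^-8 + 0.230/3.03×10^-7) = 7.636×10^-3 rad.

7.64 mrad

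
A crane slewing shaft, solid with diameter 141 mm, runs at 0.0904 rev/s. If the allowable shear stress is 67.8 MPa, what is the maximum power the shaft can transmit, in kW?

21.2 kW

J = πd⁴/32 = π(0.141)⁴/32 = 3.880×10^-5 m⁴.
T_max = τ_allow·J/r = 6.78×10^7 × 3.880×10^-5 / 0.0705 = 37320 N·m.
ω = 2π·0.0904 = 0.5680 rad/s, so P_max = T_max·ω = 2.120×10^4 W.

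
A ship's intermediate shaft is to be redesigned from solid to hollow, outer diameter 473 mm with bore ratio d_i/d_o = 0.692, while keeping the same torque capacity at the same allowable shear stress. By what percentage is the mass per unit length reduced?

38.0 %

Equal τ_max and T ⇒ the solid shaft needs d_s³ = d_o³(1−k⁴), so d_s = 473·(1−0.692⁴)^(1/3) = 433.7 mm.
Area ratio A_h/A_s = d_o²(1−k²)/d_s² = (1−k²)/(1−k⁴)^(2/3) = 0.6200.
Mass saving = 1 − 0.6200 = 38.0 %.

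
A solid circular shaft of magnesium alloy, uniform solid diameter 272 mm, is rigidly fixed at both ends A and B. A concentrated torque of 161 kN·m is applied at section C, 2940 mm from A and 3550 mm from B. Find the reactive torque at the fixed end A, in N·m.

With uniform GJ and both ends fixed, compatibility θ_AC = θ_CB gives T_A·a = T_B·b, together with T_A + T_B = T₀.
T_A = T₀·b/(a+b) = 161000·3550/6490 = 88070 N·m; T_B = 72930 N·m.

88100 N·m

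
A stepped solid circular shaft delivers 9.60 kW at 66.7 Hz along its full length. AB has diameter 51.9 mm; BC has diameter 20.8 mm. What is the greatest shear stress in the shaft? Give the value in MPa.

ω = 2π·66.7 = 419.1 rad/s, so T = P/ω = 9.60×10³ / 419.1 = 22.91 N·m.
Under the same torque, τ_max = 16T/(πd³) is largest where d is smallest — segment BC (d = 20.8 mm).
τ_max = 16·22.91/(π·(0.0208)³) = 1.296×10^7 Pa.

13.0 MPa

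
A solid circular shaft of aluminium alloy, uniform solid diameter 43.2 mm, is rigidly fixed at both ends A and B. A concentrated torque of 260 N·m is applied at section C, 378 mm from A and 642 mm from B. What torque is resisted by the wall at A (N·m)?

164 N·m

With uniform GJ and both ends fixed, compatibility θ_AC = θ_CB gives T_A·a = T_B·b, together with T_A + T_B = T₀.
T_A = T₀·b/(a+b) = 260.0·642/1020 = 163.6 N·m; T_B = 96.35 N·m.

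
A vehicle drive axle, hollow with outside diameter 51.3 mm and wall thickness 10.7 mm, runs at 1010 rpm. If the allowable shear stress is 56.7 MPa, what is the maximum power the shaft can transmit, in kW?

J = π(d_o⁴ − d_i⁴)/32 = π(0.0513⁴ − 0.0299⁴)/32 = 6.015×10^-7 m⁴.
T_max = τ_allow·J/r = 5.67×10^7 × 6.015×10^-7 / 0.0256 = 1330 N·m.
ω = 2π·1010/60 = 105.8 rad/s, so P_max = T_max·ω = 1.406×10^5 W.

141 kW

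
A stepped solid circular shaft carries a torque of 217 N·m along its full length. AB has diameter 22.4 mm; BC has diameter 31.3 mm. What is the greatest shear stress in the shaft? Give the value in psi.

14300 psi

Under the same torque, τ_max = 16T/(πd³) is largest where d is smallest — segment AB (d = 22.4 mm).
τ_max = 16·217.0/(π·(0.0224)³) = 9.833×10^7 Pa.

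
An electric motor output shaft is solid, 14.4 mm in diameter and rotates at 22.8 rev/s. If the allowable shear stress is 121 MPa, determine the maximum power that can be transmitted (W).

J = πd⁴/32 = π(0.0144)⁴/32 = 4.221×10^-9 m⁴.
T_max = τ_allow·J/r = 1.21×10^8 × 4.221×10^-9 / 0.00720 = 70.94 N·m.
ω = 2π·22.8 = 143.3 rad/s, so P_max = T_max·ω = 1.016×10^4 W.

10200 W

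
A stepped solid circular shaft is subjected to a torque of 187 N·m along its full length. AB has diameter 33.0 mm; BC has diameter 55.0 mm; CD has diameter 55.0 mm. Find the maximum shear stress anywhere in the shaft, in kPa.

Under the same torque, τ_max = 16T/(πd³) is largest where d is smallest — segment AB (d = 33.0 mm).
τ_max = 16·187.0/(π·(0.0330)³) = 2.650×10^7 Pa.

26500 kPa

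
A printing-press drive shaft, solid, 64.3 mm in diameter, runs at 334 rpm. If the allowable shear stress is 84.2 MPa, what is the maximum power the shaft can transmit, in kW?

J = πd⁴/32 = π(0.0643)⁴/32 = 1.678×10^-6 m⁴.
T_max = τ_allow·J/r = 8.42×10^7 × 1.678×10^-6 / 0.0321 = 4395 N·m.
ω = 2π·334/60 = 34.98 rad/s, so P_max = T_max·ω = 1.537×10^5 W.

154 kW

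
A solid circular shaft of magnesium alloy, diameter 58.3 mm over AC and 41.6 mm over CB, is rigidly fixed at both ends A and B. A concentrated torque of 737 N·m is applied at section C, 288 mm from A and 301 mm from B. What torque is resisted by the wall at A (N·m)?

Compatibility: T_A·a/J_AC = T_B·b/J_CB with T_A + T_B = T₀.
J_AC = 1.13×10^-6 m⁴, J_CB = 2.94×10^-7 m⁴, so T_A = T₀·(J_AC/a)/((J_AC/a)+(J_CB/b)) = 590.5 N·m, T_B = 146.5 N·m.

591 N·m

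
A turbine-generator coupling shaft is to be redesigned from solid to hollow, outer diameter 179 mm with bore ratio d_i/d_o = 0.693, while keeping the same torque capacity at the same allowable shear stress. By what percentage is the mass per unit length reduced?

38.1 %

Equal τ_max and T ⇒ the solid shaft needs d_s³ = d_o³(1−k⁴), so d_s = 179·(1−0.693⁴)^(1/3) = 164.0 mm.
Area ratio A_h/A_s = d_o²(1−k²)/d_s² = (1−k²)/(1−k⁴)^(2/3) = 0.6190.
Mass saving = 1 − 0.6190 = 38.1 %.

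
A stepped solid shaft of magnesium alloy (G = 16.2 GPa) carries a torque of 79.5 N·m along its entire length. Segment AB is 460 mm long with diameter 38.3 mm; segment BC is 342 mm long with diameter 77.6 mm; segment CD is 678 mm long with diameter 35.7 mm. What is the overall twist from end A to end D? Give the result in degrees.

1.83°

J_AB = π(0.0383)⁴/32 = 2.11×10^-7 m⁴; J_BC = π(0.0776)⁴/32 = 3.56×10^-6 m⁴; J_CD = π(0.0357)⁴/32 = 1.59×10^-7 m⁴.
θ = (T/G)·Σ L_i/J_i = (79.50/16.2×10⁹)·(0.460/2.11×10^-7 + 0.342/3.56×10^-6 + 0.678/1.59×10^-7) = 0.03202 rad.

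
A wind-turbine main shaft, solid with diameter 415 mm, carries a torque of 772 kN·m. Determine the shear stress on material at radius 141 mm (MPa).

37.4 MPa

J = πd⁴/32 = π(0.415)⁴/32 = 2.912×10^-3 m⁴.
Shear stress varies linearly with radius: τ = T·r/J = 772000 × 0.141 / 2.912×10^-3 = 3.738×10^7 Pa.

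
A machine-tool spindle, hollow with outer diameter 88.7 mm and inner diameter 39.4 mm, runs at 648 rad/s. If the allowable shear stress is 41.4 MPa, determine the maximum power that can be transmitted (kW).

3530 kW

J = π(d_o⁴ − d_i⁴)/32 = π(0.0887⁴ − 0.0394⁴)/32 = 5.840×10^-6 m⁴.
T_max = τ_allow·J/r = 4.14×10^7 × 5.840×10^-6 / 0.0444 = 5452 N·m.
ω = 648 rad/s, so P_max = T_max·ω = 3.533×10^6 W.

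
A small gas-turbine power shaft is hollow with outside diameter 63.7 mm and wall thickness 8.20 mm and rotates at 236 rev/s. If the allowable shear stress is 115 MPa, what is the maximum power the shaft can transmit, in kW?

6020 kW

J = π(d_o⁴ − d_i⁴)/32 = π(0.0637⁴ − 0.0473⁴)/32 = 1.125×10^-6 m⁴.
T_max = τ_allow·J/r = 1.15×10^8 × 1.125×10^-6 / 0.0319 = 4062 N·m.
ω = 2π·236 = 1483 rad/s, so P_max = T_max·ω = 6.023×10^6 W.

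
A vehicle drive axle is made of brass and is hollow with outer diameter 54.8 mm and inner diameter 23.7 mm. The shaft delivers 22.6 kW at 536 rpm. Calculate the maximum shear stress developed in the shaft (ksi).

ω = 2π·536/60 = 56.13 rad/s, so T = P/ω = 22.6×10³ / 56.13 = 402.6 N·m.
J = π(d_o⁴ − d_i⁴)/32 = π(0.0548⁴ − 0.0237⁴)/32 = 8.544×10^-7 m⁴.
τ_max = T·r/J = 402.6 × 0.0274 / 8.544×10^-7 = 1.291×10^7 Pa.

1.87 ksi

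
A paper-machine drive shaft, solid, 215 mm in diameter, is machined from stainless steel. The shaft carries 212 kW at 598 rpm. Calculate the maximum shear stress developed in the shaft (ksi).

ω = 2π·598/60 = 62.62 rad/s, so T = P/ω = 212×10³ / 62.62 = 3385 N·m.
J = πd⁴/32 = π(0.215)⁴/32 = 2.098×10^-4 m⁴.
τ_max = T·r/J = 3385 × 0.107 / 2.098×10^-4 = 1.735×10^6 Pa.

0.252 ksi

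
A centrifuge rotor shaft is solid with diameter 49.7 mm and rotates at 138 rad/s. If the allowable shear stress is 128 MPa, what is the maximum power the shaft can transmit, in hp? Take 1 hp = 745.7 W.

571 hp

J = πd⁴/32 = π(0.0497)⁴/32 = 5.990×10^-7 m⁴.
T_max = τ_allow·J/r = 1.28×10^8 × 5.990×10^-7 / 0.0249 = 3085 N·m.
ω = 138 rad/s, so P_max = T_max·ω = 4.258×10^5 W.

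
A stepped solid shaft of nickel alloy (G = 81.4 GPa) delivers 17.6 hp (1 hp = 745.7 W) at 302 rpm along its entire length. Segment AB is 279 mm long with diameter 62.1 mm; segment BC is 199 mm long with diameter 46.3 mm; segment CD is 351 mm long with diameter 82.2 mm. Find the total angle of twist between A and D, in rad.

0.00362 rad

ω = 2π·302/60 = 31.63 rad/s, so T = P/ω = 17.6×745.7 / 31.63 = 415.0 N·m.
J_AB = π(0.0621)⁴/32 = 1.46×10^-6 m⁴; J_BC = π(0.0463)⁴/32 = 4.51×10^-7 m⁴; J_CD = π(0.0822)⁴/32 = 4.48×10^-6 m⁴.
θ = (T/G)·Σ L_i/J_i = (415.0/81.4×10⁹)·(0.279/1.46×10^-6 + 0.199/4.51×10^-7 + 0.351/4.48×10^-6) = 3.622×10^-3 rad.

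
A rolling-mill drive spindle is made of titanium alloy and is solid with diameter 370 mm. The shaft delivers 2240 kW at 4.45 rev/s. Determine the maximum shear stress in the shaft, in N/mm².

8.06 N/mm²

ω = 2π·4.45 = 27.96 rad/s, so T = P/ω = 2240×10³ / 27.96 = 80110 N·m.
J = πd⁴/32 = π(0.370)⁴/32 = 1.840×10^-3 m⁴.
τ_max = T·r/J = 80110 × 0.185 / 1.840×10^-3 = 8.055×10^6 Pa.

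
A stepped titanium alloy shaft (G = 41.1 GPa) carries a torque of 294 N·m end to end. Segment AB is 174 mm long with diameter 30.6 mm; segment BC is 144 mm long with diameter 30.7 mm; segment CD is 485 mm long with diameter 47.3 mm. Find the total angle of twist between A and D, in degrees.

J_AB = π(0.0306)⁴/32 = 8.61×10^-8 m⁴; J_BC = π(0.0307)⁴/32 = 8.72×10^-8 m⁴; J_CD = π(0.0473)⁴/32 = 4.91×10^-7 m⁴.
θ = (T/G)·Σ L_i/J_i = (294.0/41.1×10⁹)·(0.174/8.61×10^-8 + 0.144/8.72×10^-8 + 0.485/4.91×10^-7) = 0.03333 rad.

1.91°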